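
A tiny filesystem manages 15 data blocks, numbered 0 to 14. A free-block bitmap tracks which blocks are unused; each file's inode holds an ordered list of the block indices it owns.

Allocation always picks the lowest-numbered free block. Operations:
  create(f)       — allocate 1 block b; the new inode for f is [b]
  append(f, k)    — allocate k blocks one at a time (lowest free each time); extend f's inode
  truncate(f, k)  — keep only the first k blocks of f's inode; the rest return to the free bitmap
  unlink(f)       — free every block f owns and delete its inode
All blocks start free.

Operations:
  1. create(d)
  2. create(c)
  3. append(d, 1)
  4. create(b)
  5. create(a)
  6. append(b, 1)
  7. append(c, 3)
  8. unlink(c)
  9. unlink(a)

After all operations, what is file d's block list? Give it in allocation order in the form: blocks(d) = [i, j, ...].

  1. create(d)  ⇒  F..............  {d→[0]}
  2. create(c)  ⇒  FF.............  {c→[1]; d→[0]}
  3. append(d, 1)  ⇒  FFF............  {c→[1]; d→[0, 2]}
  4. create(b)  ⇒  FFFF...........  {b→[3]; c→[1]; d→[0, 2]}
  5. create(a)  ⇒  FFFFF..........  {a→[4]; b→[3]; c→[1]; d→[0, 2]}
  6. append(b, 1)  ⇒  FFFFFF.........  {a→[4]; b→[3, 5]; c→[1]; d→[0, 2]}
  7. append(c, 3)  ⇒  FFFFFFFFF......  {a→[4]; b→[3, 5]; c→[1, 6, 7, 8]; d→[0, 2]}
  8. unlink(c)  ⇒  F.FFFF.........  {a→[4]; b→[3, 5]; d→[0, 2]}
  9. unlink(a)  ⇒  F.FF.F.........  {b→[3, 5]; d→[0, 2]}

blocks(d) = [0, 2]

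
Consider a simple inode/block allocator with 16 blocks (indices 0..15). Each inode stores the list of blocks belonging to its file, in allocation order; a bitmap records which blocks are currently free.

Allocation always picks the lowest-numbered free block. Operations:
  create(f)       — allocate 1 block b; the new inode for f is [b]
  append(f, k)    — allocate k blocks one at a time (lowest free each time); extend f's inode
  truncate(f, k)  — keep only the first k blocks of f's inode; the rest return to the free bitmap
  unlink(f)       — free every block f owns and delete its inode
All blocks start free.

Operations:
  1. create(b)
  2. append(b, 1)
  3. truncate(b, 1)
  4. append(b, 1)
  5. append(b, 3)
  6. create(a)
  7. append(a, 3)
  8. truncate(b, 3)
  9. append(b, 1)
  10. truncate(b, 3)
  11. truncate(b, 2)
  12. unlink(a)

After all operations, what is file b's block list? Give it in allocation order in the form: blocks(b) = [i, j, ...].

after create(b) → b:[0]  free=[F...............]
after append(b, 1) → b:[0, 1]  free=[FF..............]
after truncate(b, 1) → b:[0]  free=[F...............]
after append(b, 1) → b:[0, 1]  free=[FF..............]
after append(b, 3) → b:[0, 1, 2, 3, 4]  free=[FFFFF...........]
after create(a) → a:[5], b:[0, 1, 2, 3, 4]  free=[FFFFFF..........]
after append(a, 3) → a:[5, 6, 7, 8], b:[0, 1, 2, 3, 4]  free=[FFFFFFFFF.......]
after truncate(b, 3) → a:[5, 6, 7, 8], b:[0, 1, 2]  free=[FFF..FFFF.......]
after append(b, 1) → a:[5, 6, 7, 8], b:[0, 1, 2, 3]  free=[FFFF.FFFF.......]
after truncate(b, 3) → a:[5, 6, 7, 8], b:[0, 1, 2]  free=[FFF..FFFF.......]
after truncate(b, 2) → a:[5, 6, 7, 8], b:[0, 1]  free=[FF...FFFF.......]
after unlink(a) → b:[0, 1]  free=[FF..............]

blocks(b) = [0, 1]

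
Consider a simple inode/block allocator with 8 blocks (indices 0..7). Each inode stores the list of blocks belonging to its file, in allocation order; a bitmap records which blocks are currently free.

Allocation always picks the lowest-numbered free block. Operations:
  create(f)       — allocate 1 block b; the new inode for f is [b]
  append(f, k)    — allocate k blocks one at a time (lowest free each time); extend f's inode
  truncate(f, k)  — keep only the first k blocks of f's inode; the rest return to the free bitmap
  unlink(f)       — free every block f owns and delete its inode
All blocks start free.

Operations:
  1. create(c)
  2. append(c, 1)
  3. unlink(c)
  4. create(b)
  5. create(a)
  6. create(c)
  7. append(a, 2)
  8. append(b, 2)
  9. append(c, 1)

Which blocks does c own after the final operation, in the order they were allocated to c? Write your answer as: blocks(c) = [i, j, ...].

blocks(c) = [2, 7]

create(c): bitmap=F....... | c=[0]
append(c, 1): bitmap=FF...... | c=[0, 1]
unlink(c): bitmap=........ | 
create(b): bitmap=F....... | b=[0]
create(a): bitmap=FF...... | a=[1] b=[0]
create(c): bitmap=FFF..... | a=[1] b=[0] c=[2]
append(a, 2): bitmap=FFFFF... | a=[1, 3, 4] b=[0] c=[2]
append(b, 2): bitmap=FFFFFFF. | a=[1, 3, 4] b=[0, 5, 6] c=[2]
append(c, 1): bitmap=FFFFFFFF | a=[1, 3, 4] b=[0, 5, 6] c=[2, 7]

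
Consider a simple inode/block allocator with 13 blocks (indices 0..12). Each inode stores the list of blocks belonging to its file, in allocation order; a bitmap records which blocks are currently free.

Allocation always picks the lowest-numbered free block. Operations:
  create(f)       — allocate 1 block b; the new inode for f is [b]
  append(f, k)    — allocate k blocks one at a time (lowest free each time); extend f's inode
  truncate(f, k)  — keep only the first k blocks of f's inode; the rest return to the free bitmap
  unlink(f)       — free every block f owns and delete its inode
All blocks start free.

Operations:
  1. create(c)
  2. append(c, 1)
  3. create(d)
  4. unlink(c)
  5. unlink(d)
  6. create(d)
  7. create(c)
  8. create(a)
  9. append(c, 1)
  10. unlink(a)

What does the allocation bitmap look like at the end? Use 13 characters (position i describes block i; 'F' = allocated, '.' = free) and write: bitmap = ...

bitmap = FF.F.........

after create(c) → c:[0]  free=[F............]
after append(c, 1) → c:[0, 1]  free=[FF...........]
after create(d) → c:[0, 1], d:[2]  free=[FFF..........]
after unlink(c) → d:[2]  free=[..F..........]
after unlink(d) →   free=[.............]
after create(d) → d:[0]  free=[F............]
after create(c) → c:[1], d:[0]  free=[FF...........]
after create(a) → a:[2], c:[1], d:[0]  free=[FFF..........]
after append(c, 1) → a:[2], c:[1, 3], d:[0]  free=[FFFF.........]
after unlink(a) → c:[1, 3], d:[0]  free=[FF.F.........]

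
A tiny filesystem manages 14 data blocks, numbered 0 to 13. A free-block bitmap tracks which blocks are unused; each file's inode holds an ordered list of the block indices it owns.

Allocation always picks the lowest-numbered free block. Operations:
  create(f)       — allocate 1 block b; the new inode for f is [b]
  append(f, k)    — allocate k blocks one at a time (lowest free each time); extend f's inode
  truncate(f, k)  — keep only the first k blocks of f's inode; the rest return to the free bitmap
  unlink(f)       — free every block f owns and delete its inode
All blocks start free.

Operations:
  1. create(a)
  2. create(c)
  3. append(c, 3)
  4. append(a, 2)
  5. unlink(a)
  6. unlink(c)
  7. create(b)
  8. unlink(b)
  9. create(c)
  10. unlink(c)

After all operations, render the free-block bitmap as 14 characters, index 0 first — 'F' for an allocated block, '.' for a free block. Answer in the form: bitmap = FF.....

bitmap = ..............

after create(a) → a:[0]  free=[F.............]
after create(c) → a:[0], c:[1]  free=[FF............]
after append(c, 3) → a:[0], c:[1, 2, 3, 4]  free=[FFFFF.........]
after append(a, 2) → a:[0, 5, 6], c:[1, 2, 3, 4]  free=[FFFFFFF.......]
after unlink(a) → c:[1, 2, 3, 4]  free=[.FFFF.........]
after unlink(c) →   free=[..............]
after create(b) → b:[0]  free=[F.............]
after unlink(b) →   free=[..............]
after create(c) → c:[0]  free=[F.............]
after unlink(c) →   free=[..............]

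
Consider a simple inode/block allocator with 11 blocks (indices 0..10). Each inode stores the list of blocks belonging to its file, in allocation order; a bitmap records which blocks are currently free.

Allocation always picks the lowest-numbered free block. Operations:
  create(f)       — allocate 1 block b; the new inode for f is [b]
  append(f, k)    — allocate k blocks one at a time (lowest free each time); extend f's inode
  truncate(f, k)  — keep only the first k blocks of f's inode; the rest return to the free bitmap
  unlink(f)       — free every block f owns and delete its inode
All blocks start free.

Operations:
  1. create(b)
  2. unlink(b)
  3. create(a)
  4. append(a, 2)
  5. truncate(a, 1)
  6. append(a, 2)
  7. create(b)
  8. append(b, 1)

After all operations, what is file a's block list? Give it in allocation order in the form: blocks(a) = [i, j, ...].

blocks(a) = [0, 1, 2]

after create(b) → b:[0]  free=[F..........]
after unlink(b) →   free=[...........]
after create(a) → a:[0]  free=[F..........]
after append(a, 2) → a:[0, 1, 2]  free=[FFF........]
after truncate(a, 1) → a:[0]  free=[F..........]
after append(a, 2) → a:[0, 1, 2]  free=[FFF........]
after create(b) → a:[0, 1, 2], b:[3]  free=[FFFF.......]
after append(b, 1) → a:[0, 1, 2], b:[3, 4]  free=[FFFFF......]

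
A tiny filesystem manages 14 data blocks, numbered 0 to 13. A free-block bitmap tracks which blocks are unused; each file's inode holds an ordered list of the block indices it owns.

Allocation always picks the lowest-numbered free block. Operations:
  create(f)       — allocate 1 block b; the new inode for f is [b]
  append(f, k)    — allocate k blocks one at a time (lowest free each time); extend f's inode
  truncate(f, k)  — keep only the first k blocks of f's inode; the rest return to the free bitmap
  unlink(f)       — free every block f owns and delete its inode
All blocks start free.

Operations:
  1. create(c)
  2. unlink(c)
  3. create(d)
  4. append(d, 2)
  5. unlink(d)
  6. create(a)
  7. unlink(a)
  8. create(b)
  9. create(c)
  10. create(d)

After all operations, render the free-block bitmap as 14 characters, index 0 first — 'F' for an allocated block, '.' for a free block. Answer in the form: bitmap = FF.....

bitmap = FFF...........

  1. create(c)  ⇒  F.............  {c→[0]}
  2. unlink(c)  ⇒  ..............  {}
  3. create(d)  ⇒  F.............  {d→[0]}
  4. append(d, 2)  ⇒  FFF...........  {d→[0, 1, 2]}
  5. unlink(d)  ⇒  ..............  {}
  6. create(a)  ⇒  F.............  {a→[0]}
  7. unlink(a)  ⇒  ..............  {}
  8. create(b)  ⇒  F.............  {b→[0]}
  9. create(c)  ⇒  FF............  {b→[0]; c→[1]}
  10. create(d)  ⇒  FFF...........  {b→[0]; c→[1]; d→[2]}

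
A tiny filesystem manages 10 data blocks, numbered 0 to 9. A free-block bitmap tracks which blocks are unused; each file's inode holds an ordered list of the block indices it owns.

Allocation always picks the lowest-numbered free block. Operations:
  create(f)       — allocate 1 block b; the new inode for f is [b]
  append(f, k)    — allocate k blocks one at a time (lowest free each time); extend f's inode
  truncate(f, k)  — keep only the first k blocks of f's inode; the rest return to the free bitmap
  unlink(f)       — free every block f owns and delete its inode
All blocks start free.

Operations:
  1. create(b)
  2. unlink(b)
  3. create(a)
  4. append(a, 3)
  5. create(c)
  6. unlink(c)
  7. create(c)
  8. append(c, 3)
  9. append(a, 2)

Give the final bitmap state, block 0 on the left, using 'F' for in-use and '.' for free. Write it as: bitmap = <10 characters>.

  1. create(b)  ⇒  F.........  {b→[0]}
  2. unlink(b)  ⇒  ..........  {}
  3. create(a)  ⇒  F.........  {a→[0]}
  4. append(a, 3)  ⇒  FFFF......  {a→[0, 1, 2, 3]}
  5. create(c)  ⇒  FFFFF.....  {a→[0, 1, 2, 3]; c→[4]}
  6. unlink(c)  ⇒  FFFF......  {a→[0, 1, 2, 3]}
  7. create(c)  ⇒  FFFFF.....  {a→[0, 1, 2, 3]; c→[4]}
  8. append(c, 3)  ⇒  FFFFFFFF..  {a→[0, 1, 2, 3]; c→[4, 5, 6, 7]}
  9. append(a, 2)  ⇒  FFFFFFFFFF  {a→[0, 1, 2, 3, 8, 9]; c→[4, 5, 6, 7]}

bitmap = FFFFFFFFFF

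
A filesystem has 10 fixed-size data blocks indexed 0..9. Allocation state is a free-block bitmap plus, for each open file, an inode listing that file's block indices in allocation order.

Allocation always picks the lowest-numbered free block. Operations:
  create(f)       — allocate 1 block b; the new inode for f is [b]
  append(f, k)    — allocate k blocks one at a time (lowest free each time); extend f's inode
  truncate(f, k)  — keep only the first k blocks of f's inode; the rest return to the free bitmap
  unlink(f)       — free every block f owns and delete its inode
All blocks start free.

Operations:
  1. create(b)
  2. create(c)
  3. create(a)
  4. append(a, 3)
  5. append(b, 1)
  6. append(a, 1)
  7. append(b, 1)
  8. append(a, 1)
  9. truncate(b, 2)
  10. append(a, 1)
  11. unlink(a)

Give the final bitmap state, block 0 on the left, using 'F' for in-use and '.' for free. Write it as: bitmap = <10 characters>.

bitmap = FF....F...

  1. create(b)  ⇒  F.........  {b→[0]}
  2. create(c)  ⇒  FF........  {b→[0]; c→[1]}
  3. create(a)  ⇒  FFF.......  {a→[2]; b→[0]; c→[1]}
  4. append(a, 3)  ⇒  FFFFFF....  {a→[2, 3, 4, 5]; b→[0]; c→[1]}
  5. append(b, 1)  ⇒  FFFFFFF...  {a→[2, 3, 4, 5]; b→[0, 6]; c→[1]}
  6. append(a, 1)  ⇒  FFFFFFFF..  {a→[2, 3, 4, 5, 7]; b→[0, 6]; c→[1]}
  7. append(b, 1)  ⇒  FFFFFFFFF.  {a→[2, 3, 4, 5, 7]; b→[0, 6, 8]; c→[1]}
  8. append(a, 1)  ⇒  FFFFFFFFFF  {a→[2, 3, 4, 5, 7, 9]; b→[0, 6, 8]; c→[1]}
  9. truncate(b, 2)  ⇒  FFFFFFFF.F  {a→[2, 3, 4, 5, 7, 9]; b→[0, 6]; c→[1]}
  10. append(a, 1)  ⇒  FFFFFFFFFF  {a→[2, 3, 4, 5, 7, 9, 8]; b→[0, 6]; c→[1]}
  11. unlink(a)  ⇒  FF....F...  {b→[0, 6]; c→[1]}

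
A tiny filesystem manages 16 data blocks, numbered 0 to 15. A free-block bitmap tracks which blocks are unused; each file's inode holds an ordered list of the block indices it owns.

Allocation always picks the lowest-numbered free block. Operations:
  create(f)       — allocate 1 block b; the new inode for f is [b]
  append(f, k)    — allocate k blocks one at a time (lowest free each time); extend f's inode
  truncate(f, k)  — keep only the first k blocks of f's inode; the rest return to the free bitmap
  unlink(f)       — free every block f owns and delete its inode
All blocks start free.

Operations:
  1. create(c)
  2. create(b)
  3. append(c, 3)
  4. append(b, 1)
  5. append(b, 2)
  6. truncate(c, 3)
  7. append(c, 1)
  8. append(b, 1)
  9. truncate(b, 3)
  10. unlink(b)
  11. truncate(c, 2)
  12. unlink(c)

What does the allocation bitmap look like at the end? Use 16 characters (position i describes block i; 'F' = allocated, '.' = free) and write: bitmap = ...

bitmap = ................

after create(c) → c:[0]  free=[F...............]
after create(b) → b:[1], c:[0]  free=[FF..............]
after append(c, 3) → b:[1], c:[0, 2, 3, 4]  free=[FFFFF...........]
after append(b, 1) → b:[1, 5], c:[0, 2, 3, 4]  free=[FFFFFF..........]
after append(b, 2) → b:[1, 5, 6, 7], c:[0, 2, 3, 4]  free=[FFFFFFFF........]
after truncate(c, 3) → b:[1, 5, 6, 7], c:[0, 2, 3]  free=[FFFF.FFF........]
after append(c, 1) → b:[1, 5, 6, 7], c:[0, 2, 3, 4]  free=[FFFFFFFF........]
after append(b, 1) → b:[1, 5, 6, 7, 8], c:[0, 2, 3, 4]  free=[FFFFFFFFF.......]
after truncate(b, 3) → b:[1, 5, 6], c:[0, 2, 3, 4]  free=[FFFFFFF.........]
after unlink(b) → c:[0, 2, 3, 4]  free=[F.FFF...........]
after truncate(c, 2) → c:[0, 2]  free=[F.F.............]
after unlink(c) →   free=[................]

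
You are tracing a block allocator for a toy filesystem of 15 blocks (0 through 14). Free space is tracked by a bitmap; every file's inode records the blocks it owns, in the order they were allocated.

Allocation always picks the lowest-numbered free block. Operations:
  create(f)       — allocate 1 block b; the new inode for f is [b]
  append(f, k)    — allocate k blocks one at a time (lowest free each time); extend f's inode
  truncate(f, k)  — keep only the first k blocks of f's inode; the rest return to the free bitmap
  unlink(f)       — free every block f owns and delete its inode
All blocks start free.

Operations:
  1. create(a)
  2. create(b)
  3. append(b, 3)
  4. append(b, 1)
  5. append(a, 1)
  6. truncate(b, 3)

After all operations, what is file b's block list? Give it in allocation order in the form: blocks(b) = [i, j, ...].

blocks(b) = [1, 2, 3]

after create(a) → a:[0]  free=[F..............]
after create(b) → a:[0], b:[1]  free=[FF.............]
after append(b, 3) → a:[0], b:[1, 2, 3, 4]  free=[FFFFF..........]
after append(b, 1) → a:[0], b:[1, 2, 3, 4, 5]  free=[FFFFFF.........]
after append(a, 1) → a:[0, 6], b:[1, 2, 3, 4, 5]  free=[FFFFFFF........]
after truncate(b, 3) → a:[0, 6], b:[1, 2, 3]  free=[FFFF..F........]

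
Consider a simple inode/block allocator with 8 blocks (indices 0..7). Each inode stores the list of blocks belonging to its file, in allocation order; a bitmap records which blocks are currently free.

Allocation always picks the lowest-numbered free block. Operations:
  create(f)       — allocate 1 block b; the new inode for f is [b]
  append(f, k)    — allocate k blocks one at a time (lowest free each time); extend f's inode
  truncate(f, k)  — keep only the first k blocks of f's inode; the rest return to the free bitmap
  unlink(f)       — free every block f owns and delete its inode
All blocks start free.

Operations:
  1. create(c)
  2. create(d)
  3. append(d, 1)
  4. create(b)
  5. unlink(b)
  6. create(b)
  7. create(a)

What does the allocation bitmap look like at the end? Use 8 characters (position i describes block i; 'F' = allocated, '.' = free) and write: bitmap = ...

bitmap = FFFFF...

[1] create(c) — c=0 (map F.......)
[2] create(d) — c=0 d=1 (map FF......)
[3] append(d, 1) — c=0 d=1,2 (map FFF.....)
[4] create(b) — b=3 c=0 d=1,2 (map FFFF....)
[5] unlink(b) — c=0 d=1,2 (map FFF.....)
[6] create(b) — b=3 c=0 d=1,2 (map FFFF....)
[7] create(a) — a=4 b=3 c=0 d=1,2 (map FFFFF...)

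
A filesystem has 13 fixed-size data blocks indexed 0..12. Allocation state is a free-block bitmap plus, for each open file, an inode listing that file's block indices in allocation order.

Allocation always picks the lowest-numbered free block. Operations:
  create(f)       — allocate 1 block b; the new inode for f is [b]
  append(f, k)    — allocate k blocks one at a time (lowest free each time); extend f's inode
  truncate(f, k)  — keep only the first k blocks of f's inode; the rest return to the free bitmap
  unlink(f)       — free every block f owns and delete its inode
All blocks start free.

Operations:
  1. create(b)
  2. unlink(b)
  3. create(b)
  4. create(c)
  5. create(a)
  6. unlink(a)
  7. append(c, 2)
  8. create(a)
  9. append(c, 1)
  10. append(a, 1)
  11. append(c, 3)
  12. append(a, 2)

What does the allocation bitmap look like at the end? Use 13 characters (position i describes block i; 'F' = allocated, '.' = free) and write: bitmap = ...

bitmap = FFFFFFFFFFFF.

create(b): bitmap=F............ | b=[0]
unlink(b): bitmap=............. | 
create(b): bitmap=F............ | b=[0]
create(c): bitmap=FF........... | b=[0] c=[1]
create(a): bitmap=FFF.......... | a=[2] b=[0] c=[1]
unlink(a): bitmap=FF........... | b=[0] c=[1]
append(c, 2): bitmap=FFFF......... | b=[0] c=[1, 2, 3]
create(a): bitmap=FFFFF........ | a=[4] b=[0] c=[1, 2, 3]
append(c, 1): bitmap=FFFFFF....... | a=[4] b=[0] c=[1, 2, 3, 5]
append(a, 1): bitmap=FFFFFFF...... | a=[4, 6] b=[0] c=[1, 2, 3, 5]
append(c, 3): bitmap=FFFFFFFFFF... | a=[4, 6] b=[0] c=[1, 2, 3, 5, 7, 8, 9]
append(a, 2): bitmap=FFFFFFFFFFFF. | a=[4, 6, 10, 11] b=[0] c=[1, 2, 3, 5, 7, 8, 9]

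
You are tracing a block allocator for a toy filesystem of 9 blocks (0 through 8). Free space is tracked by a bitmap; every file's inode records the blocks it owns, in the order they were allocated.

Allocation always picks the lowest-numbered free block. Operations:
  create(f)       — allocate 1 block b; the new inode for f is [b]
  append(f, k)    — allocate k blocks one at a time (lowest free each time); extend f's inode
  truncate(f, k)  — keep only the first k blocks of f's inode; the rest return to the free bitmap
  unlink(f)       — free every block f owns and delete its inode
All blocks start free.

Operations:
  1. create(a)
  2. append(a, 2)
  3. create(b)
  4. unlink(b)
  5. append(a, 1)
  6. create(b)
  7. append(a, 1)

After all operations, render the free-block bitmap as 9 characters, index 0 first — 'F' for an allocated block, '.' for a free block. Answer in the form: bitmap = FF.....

bitmap = FFFFFF...

create(a): bitmap=F........ | a=[0]
append(a, 2): bitmap=FFF...... | a=[0, 1, 2]
create(b): bitmap=FFFF..... | a=[0, 1, 2] b=[3]
unlink(b): bitmap=FFF...... | a=[0, 1, 2]
append(a, 1): bitmap=FFFF..... | a=[0, 1, 2, 3]
create(b): bitmap=FFFFF.... | a=[0, 1, 2, 3] b=[4]
append(a, 1): bitmap=FFFFFF... | a=[0, 1, 2, 3, 5] b=[4]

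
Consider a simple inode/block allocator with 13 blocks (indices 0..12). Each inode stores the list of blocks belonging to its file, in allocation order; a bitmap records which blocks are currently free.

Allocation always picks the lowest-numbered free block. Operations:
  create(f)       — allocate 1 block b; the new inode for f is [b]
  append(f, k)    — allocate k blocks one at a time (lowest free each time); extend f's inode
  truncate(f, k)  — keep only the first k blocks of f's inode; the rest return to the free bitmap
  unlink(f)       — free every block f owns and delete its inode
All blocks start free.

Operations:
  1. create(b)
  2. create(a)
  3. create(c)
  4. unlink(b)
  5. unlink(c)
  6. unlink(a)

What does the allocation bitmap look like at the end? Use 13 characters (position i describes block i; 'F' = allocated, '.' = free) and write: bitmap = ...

[1] create(b) — b=0 (map F............)
[2] create(a) — a=1 b=0 (map FF...........)
[3] create(c) — a=1 b=0 c=2 (map FFF..........)
[4] unlink(b) — a=1 c=2 (map .FF..........)
[5] unlink(c) — a=1 (map .F...........)
[6] unlink(a) —  (map .............)

bitmap = .............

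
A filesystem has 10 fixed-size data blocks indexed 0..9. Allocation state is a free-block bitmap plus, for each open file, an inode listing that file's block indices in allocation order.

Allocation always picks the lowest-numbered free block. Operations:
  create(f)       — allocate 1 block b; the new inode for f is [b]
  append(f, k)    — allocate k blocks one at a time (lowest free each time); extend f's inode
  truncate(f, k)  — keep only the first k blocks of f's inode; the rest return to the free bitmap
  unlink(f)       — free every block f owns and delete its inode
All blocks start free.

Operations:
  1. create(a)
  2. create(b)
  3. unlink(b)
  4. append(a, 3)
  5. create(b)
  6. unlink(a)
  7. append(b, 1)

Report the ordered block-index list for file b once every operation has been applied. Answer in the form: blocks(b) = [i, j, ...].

blocks(b) = [4, 0]

after create(a) → a:[0]  free=[F.........]
after create(b) → a:[0], b:[1]  free=[FF........]
after unlink(b) → a:[0]  free=[F.........]
after append(a, 3) → a:[0, 1, 2, 3]  free=[FFFF......]
after create(b) → a:[0, 1, 2, 3], b:[4]  free=[FFFFF.....]
after unlink(a) → b:[4]  free=[....F.....]
after append(b, 1) → b:[4, 0]  free=[F...F.....]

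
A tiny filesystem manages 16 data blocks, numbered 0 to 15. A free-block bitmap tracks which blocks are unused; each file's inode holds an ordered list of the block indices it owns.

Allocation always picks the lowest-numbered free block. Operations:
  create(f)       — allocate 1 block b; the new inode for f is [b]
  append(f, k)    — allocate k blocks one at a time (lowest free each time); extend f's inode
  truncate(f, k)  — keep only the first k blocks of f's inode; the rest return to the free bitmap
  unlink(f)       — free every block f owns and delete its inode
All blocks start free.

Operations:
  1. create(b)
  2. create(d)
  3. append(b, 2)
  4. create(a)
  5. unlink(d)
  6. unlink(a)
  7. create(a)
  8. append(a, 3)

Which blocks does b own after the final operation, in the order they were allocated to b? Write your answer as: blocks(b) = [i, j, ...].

after create(b) → b:[0]  free=[F...............]
after create(d) → b:[0], d:[1]  free=[FF..............]
after append(b, 2) → b:[0, 2, 3], d:[1]  free=[FFFF............]
after create(a) → a:[4], b:[0, 2, 3], d:[1]  free=[FFFFF...........]
after unlink(d) → a:[4], b:[0, 2, 3]  free=[F.FFF...........]
after unlink(a) → b:[0, 2, 3]  free=[F.FF............]
after create(a) → a:[1], b:[0, 2, 3]  free=[FFFF............]
after append(a, 3) → a:[1, 4, 5, 6], b:[0, 2, 3]  free=[FFFFFFF.........]

blocks(b) = [0, 2, 3]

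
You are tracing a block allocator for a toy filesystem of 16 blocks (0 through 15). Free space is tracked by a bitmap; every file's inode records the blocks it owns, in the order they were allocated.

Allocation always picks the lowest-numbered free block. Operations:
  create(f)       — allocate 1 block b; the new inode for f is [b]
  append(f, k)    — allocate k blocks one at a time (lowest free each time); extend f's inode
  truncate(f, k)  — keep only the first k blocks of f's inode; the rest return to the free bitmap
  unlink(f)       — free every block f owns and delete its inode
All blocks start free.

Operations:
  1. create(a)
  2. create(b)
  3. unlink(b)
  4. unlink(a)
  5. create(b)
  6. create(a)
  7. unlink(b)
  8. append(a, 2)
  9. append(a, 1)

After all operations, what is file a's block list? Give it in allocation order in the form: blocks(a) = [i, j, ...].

[1] create(a) — a=0 (map F...............)
[2] create(b) — a=0 b=1 (map FF..............)
[3] unlink(b) — a=0 (map F...............)
[4] unlink(a) —  (map ................)
[5] create(b) — b=0 (map F...............)
[6] create(a) — a=1 b=0 (map FF..............)
[7] unlink(b) — a=1 (map .F..............)
[8] append(a, 2) — a=1,0,2 (map FFF.............)
[9] append(a, 1) — a=1,0,2,3 (map FFFF............)

blocks(a) = [1, 0, 2, 3]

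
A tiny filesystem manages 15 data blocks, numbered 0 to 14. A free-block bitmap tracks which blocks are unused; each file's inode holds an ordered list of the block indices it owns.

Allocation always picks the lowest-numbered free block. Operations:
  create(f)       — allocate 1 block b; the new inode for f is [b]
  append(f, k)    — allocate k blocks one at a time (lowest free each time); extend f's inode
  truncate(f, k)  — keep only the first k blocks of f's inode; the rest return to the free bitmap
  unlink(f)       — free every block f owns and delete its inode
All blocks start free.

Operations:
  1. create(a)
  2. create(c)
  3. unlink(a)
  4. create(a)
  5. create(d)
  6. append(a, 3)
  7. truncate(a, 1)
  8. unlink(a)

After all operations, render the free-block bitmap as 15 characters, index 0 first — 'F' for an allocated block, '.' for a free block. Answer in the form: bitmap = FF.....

[1] create(a) — a=0 (map F..............)
[2] create(c) — a=0 c=1 (map FF.............)
[3] unlink(a) — c=1 (map .F.............)
[4] create(a) — a=0 c=1 (map FF.............)
[5] create(d) — a=0 c=1 d=2 (map FFF............)
[6] append(a, 3) — a=0,3,4,5 c=1 d=2 (map FFFFFF.........)
[7] truncate(a, 1) — a=0 c=1 d=2 (map FFF............)
[8] unlink(a) — c=1 d=2 (map .FF............)

bitmap = .FF............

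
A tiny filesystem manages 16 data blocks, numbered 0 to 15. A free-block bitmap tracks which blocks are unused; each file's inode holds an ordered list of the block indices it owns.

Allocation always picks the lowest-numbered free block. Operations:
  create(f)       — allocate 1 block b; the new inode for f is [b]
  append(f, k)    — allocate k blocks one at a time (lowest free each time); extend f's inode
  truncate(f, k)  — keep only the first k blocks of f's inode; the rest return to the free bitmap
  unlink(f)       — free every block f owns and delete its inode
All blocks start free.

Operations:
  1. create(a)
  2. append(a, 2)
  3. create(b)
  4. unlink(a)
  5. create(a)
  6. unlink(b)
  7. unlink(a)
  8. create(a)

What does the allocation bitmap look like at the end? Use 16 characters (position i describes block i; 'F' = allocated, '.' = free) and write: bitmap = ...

bitmap = F...............

  1. create(a)  ⇒  F...............  {a→[0]}
  2. append(a, 2)  ⇒  FFF.............  {a→[0, 1, 2]}
  3. create(b)  ⇒  FFFF............  {a→[0, 1, 2]; b→[3]}
  4. unlink(a)  ⇒  ...F............  {b→[3]}
  5. create(a)  ⇒  F..F............  {a→[0]; b→[3]}
  6. unlink(b)  ⇒  F...............  {a→[0]}
  7. unlink(a)  ⇒  ................  {}
  8. create(a)  ⇒  F...............  {a→[0]}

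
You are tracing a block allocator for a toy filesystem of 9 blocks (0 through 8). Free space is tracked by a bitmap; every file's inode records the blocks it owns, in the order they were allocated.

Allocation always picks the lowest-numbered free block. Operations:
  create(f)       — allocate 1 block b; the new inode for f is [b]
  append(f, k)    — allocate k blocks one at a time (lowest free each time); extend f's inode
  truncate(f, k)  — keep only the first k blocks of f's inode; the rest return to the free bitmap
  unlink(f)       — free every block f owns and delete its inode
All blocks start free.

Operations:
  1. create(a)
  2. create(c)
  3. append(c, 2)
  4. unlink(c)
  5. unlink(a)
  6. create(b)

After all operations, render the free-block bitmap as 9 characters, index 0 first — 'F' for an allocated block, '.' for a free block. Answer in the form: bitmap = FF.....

  1. create(a)  ⇒  F........  {a→[0]}
  2. create(c)  ⇒  FF.......  {a→[0]; c→[1]}
  3. append(c, 2)  ⇒  FFFF.....  {a→[0]; c→[1, 2, 3]}
  4. unlink(c)  ⇒  F........  {a→[0]}
  5. unlink(a)  ⇒  .........  {}
  6. create(b)  ⇒  F........  {b→[0]}

bitmap = F........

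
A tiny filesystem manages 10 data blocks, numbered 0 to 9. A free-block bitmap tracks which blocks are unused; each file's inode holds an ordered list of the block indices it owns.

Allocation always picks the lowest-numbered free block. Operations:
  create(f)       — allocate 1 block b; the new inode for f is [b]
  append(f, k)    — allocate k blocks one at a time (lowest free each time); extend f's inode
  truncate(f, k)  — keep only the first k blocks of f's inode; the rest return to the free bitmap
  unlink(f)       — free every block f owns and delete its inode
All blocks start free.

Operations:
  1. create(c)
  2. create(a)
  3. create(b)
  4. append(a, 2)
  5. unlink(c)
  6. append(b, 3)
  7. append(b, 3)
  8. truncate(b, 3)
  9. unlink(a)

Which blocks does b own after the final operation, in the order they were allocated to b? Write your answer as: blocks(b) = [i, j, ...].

after create(c) → c:[0]  free=[F.........]
after create(a) → a:[1], c:[0]  free=[FF........]
after create(b) → a:[1], b:[2], c:[0]  free=[FFF.......]
after append(a, 2) → a:[1, 3, 4], b:[2], c:[0]  free=[FFFFF.....]
after unlink(c) → a:[1, 3, 4], b:[2]  free=[.FFFF.....]
after append(b, 3) → a:[1, 3, 4], b:[2, 0, 5, 6]  free=[FFFFFFF...]
after append(b, 3) → a:[1, 3, 4], b:[2, 0, 5, 6, 7, 8, 9]  free=[FFFFFFFFFF]
after truncate(b, 3) → a:[1, 3, 4], b:[2, 0, 5]  free=[FFFFFF....]
after unlink(a) → b:[2, 0, 5]  free=[F.F..F....]

blocks(b) = [2, 0, 5]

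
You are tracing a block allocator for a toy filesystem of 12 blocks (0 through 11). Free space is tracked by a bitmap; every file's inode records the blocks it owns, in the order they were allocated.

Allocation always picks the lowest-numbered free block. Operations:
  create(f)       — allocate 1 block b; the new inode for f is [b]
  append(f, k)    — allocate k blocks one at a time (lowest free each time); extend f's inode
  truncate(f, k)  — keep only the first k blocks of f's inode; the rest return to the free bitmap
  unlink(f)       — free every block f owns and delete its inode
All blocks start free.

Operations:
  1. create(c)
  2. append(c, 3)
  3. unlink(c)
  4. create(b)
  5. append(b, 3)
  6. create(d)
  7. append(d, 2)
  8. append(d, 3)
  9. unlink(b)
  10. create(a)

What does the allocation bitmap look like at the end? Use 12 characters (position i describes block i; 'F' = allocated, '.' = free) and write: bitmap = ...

bitmap = F...FFFFFF..

create(c): bitmap=F........... | c=[0]
append(c, 3): bitmap=FFFF........ | c=[0, 1, 2, 3]
unlink(c): bitmap=............ | 
create(b): bitmap=F........... | b=[0]
append(b, 3): bitmap=FFFF........ | b=[0, 1, 2, 3]
create(d): bitmap=FFFFF....... | b=[0, 1, 2, 3] d=[4]
append(d, 2): bitmap=FFFFFFF..... | b=[0, 1, 2, 3] d=[4, 5, 6]
append(d, 3): bitmap=FFFFFFFFFF.. | b=[0, 1, 2, 3] d=[4, 5, 6, 7, 8, 9]
unlink(b): bitmap=....FFFFFF.. | d=[4, 5, 6, 7, 8, 9]
create(a): bitmap=F...FFFFFF.. | a=[0] d=[4, 5, 6, 7, 8, 9]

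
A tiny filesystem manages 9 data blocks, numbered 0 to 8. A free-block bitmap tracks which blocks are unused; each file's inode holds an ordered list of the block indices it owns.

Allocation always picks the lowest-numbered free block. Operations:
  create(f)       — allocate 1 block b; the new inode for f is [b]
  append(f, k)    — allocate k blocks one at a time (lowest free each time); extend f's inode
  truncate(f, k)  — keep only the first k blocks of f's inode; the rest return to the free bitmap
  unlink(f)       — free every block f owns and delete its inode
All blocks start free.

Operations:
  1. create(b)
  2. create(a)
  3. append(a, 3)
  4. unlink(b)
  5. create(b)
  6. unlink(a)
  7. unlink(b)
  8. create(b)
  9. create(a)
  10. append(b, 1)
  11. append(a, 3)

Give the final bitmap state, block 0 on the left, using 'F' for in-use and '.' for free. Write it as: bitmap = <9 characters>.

bitmap = FFFFFF...

[1] create(b) — b=0 (map F........)
[2] create(a) — a=1 b=0 (map FF.......)
[3] append(a, 3) — a=1,2,3,4 b=0 (map FFFFF....)
[4] unlink(b) — a=1,2,3,4 (map .FFFF....)
[5] create(b) — a=1,2,3,4 b=0 (map FFFFF....)
[6] unlink(a) — b=0 (map F........)
[7] unlink(b) —  (map .........)
[8] create(b) — b=0 (map F........)
[9] create(a) — a=1 b=0 (map FF.......)
[10] append(b, 1) — a=1 b=0,2 (map FFF......)
[11] append(a, 3) — a=1,3,4,5 b=0,2 (map FFFFFF...)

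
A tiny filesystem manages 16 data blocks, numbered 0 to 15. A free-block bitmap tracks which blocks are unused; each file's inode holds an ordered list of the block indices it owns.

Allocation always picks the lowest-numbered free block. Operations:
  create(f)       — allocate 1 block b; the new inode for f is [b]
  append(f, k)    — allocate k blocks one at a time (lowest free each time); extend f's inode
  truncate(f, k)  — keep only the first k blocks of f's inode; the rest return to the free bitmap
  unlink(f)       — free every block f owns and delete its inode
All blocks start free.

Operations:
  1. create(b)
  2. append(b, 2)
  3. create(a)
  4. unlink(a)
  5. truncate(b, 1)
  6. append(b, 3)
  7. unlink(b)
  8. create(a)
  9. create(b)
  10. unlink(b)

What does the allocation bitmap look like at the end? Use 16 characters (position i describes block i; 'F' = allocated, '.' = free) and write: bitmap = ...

[1] create(b) — b=0 (map F...............)
[2] append(b, 2) — b=0,1,2 (map FFF.............)
[3] create(a) — a=3 b=0,1,2 (map FFFF............)
[4] unlink(a) — b=0,1,2 (map FFF.............)
[5] truncate(b, 1) — b=0 (map F...............)
[6] append(b, 3) — b=0,1,2,3 (map FFFF............)
[7] unlink(b) —  (map ................)
[8] create(a) — a=0 (map F...............)
[9] create(b) — a=0 b=1 (map FF..............)
[10] unlink(b) — a=0 (map F...............)

bitmap = F...............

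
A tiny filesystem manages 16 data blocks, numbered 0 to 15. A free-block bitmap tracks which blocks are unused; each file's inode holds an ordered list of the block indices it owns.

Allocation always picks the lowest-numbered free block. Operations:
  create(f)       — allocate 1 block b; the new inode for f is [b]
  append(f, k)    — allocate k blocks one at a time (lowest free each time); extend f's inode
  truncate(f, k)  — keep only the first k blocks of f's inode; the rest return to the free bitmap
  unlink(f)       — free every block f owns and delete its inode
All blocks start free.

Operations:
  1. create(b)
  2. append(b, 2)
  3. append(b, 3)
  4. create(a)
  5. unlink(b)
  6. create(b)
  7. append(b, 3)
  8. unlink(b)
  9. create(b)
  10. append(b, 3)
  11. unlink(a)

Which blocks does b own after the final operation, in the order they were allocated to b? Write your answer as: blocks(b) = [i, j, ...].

blocks(b) = [0, 1, 2, 3]

  1. create(b)  ⇒  F...............  {b→[0]}
  2. append(b, 2)  ⇒  FFF.............  {b→[0, 1, 2]}
  3. append(b, 3)  ⇒  FFFFFF..........  {b→[0, 1, 2, 3, 4, 5]}
  4. create(a)  ⇒  FFFFFFF.........  {a→[6]; b→[0, 1, 2, 3, 4, 5]}
  5. unlink(b)  ⇒  ......F.........  {a→[6]}
  6. create(b)  ⇒  F.....F.........  {a→[6]; b→[0]}
  7. append(b, 3)  ⇒  FFFF..F.........  {a→[6]; b→[0, 1, 2, 3]}
  8. unlink(b)  ⇒  ......F.........  {a→[6]}
  9. create(b)  ⇒  F.....F.........  {a→[6]; b→[0]}
  10. append(b, 3)  ⇒  FFFF..F.........  {a→[6]; b→[0, 1, 2, 3]}
  11. unlink(a)  ⇒  FFFF............  {b→[0, 1, 2, 3]}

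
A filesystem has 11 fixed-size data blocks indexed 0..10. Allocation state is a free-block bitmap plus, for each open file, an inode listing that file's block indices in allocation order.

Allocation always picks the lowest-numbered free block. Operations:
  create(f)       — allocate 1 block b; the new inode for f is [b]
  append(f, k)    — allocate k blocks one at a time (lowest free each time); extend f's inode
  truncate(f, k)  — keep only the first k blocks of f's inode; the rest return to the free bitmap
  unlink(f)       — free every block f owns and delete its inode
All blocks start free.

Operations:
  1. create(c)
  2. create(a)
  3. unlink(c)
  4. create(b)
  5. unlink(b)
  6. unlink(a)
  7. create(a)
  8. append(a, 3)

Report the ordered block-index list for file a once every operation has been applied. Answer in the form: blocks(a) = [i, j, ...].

[1] create(c) — c=0 (map F..........)
[2] create(a) — a=1 c=0 (map FF.........)
[3] unlink(c) — a=1 (map .F.........)
[4] create(b) — a=1 b=0 (map FF.........)
[5] unlink(b) — a=1 (map .F.........)
[6] unlink(a) —  (map ...........)
[7] create(a) — a=0 (map F..........)
[8] append(a, 3) — a=0,1,2,3 (map FFFF.......)

blocks(a) = [0, 1, 2, 3]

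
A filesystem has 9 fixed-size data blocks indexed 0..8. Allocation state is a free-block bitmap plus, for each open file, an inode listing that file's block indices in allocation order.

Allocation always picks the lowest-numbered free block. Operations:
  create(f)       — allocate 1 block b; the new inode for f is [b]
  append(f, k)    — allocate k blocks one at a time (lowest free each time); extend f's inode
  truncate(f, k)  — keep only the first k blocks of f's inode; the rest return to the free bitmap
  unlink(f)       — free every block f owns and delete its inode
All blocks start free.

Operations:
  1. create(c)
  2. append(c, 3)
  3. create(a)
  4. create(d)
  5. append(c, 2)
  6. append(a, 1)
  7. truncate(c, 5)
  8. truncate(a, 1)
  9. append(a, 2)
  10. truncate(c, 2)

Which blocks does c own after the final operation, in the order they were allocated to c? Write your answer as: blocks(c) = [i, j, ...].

create(c): bitmap=F........ | c=[0]
append(c, 3): bitmap=FFFF..... | c=[0, 1, 2, 3]
create(a): bitmap=FFFFF.... | a=[4] c=[0, 1, 2, 3]
create(d): bitmap=FFFFFF... | a=[4] c=[0, 1, 2, 3] d=[5]
append(c, 2): bitmap=FFFFFFFF. | a=[4] c=[0, 1, 2, 3, 6, 7] d=[5]
append(a, 1): bitmap=FFFFFFFFF | a=[4, 8] c=[0, 1, 2, 3, 6, 7] d=[5]
truncate(c, 5): bitmap=FFFFFFF.F | a=[4, 8] c=[0, 1, 2, 3, 6] d=[5]
truncate(a, 1): bitmap=FFFFFFF.. | a=[4] c=[0, 1, 2, 3, 6] d=[5]
append(a, 2): bitmap=FFFFFFFFF | a=[4, 7, 8] c=[0, 1, 2, 3, 6] d=[5]
truncate(c, 2): bitmap=FF..FF.FF | a=[4, 7, 8] c=[0, 1] d=[5]

blocks(c) = [0, 1]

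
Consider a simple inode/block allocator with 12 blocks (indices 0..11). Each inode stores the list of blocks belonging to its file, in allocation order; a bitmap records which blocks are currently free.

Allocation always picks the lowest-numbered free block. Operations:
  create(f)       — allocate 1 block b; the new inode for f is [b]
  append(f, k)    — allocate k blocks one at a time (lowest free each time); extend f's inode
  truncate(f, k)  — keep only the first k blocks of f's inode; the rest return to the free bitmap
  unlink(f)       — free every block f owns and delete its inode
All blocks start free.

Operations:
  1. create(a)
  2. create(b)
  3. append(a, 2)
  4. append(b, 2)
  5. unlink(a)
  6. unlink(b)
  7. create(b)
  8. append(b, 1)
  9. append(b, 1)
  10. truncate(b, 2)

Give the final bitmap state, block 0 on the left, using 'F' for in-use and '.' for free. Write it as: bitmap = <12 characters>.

bitmap = FF..........

after create(a) → a:[0]  free=[F...........]
after create(b) → a:[0], b:[1]  free=[FF..........]
after append(a, 2) → a:[0, 2, 3], b:[1]  free=[FFFF........]
after append(b, 2) → a:[0, 2, 3], b:[1, 4, 5]  free=[FFFFFF......]
after unlink(a) → b:[1, 4, 5]  free=[.F..FF......]
after unlink(b) →   free=[............]
after create(b) → b:[0]  free=[F...........]
after append(b, 1) → b:[0, 1]  free=[FF..........]
after append(b, 1) → b:[0, 1, 2]  free=[FFF.........]
after truncate(b, 2) → b:[0, 1]  free=[FF..........]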